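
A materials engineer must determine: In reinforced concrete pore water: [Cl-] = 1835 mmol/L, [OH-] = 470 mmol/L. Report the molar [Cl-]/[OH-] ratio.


Threshold parameter = [Cl-] / [OH-] (molar basis; both in mmol/L, so units cancel)
Ratio = 1835 / 470 = 3.9

3.9


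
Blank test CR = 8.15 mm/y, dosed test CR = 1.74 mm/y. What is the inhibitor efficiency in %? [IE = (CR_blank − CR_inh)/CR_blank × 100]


Apply the inhibitor-efficiency definition: IE = (CR_blank − CR_inh)/CR_blank × 100
IE = (8.15 − 1.74) / 8.15 × 100
IE = 6.41 / 8.15 × 100 = 78.7 %

78.7 %


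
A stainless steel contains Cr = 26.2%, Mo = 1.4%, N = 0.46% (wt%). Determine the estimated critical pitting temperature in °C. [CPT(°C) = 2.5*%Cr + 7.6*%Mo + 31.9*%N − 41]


Apply the ASTM G48 empirical CPT estimate: CPT(°C) = 2.5*%Cr + 7.6*%Mo + 31.9*%N − 41
2.5*26.2 = 65.5; 7.6*1.4 = 10.64; 31.9*0.46 = 14.674
CPT = 65.5 + 10.64 + 14.674 − 41 = 49.814 °C
Rounded to 0.1 °C: CPT ≈ 49.8 °C

49.8 °C


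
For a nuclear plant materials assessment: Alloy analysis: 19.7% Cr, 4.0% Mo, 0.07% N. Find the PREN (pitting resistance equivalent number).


Apply the PREN formula: PREN = Cr + 3.3*Mo + 16*N
PREN = 19.7 + 3.3*4.0 + 16*0.07
PREN = 19.7 + 13.2 + 1.12 = 34.02

34.02


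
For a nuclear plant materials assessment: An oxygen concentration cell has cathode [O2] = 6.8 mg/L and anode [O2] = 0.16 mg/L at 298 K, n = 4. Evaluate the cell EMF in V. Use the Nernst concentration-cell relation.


Apply the Nernst concentration-cell relation: E = (RT/nF)*ln(C_cathode/C_anode)
RT/nF = 8.314*298/(4*96485) = 0.00641958 V
ln(6.8/0.16) = 3.7495
E = 0.00641958 * 3.7495 = 0.02407 V

0.02407 V


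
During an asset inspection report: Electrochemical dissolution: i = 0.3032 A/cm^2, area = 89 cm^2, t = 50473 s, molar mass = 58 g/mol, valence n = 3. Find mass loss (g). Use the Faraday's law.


Apply Faraday's law: m = i*A*t*M / (n*F)
Total charge passed Q = i*A*t = 0.3032*89*50473 = 1362003.8104 C
m = Q*M/(n*F) = 1362003.8104*58/(3*96485) = 272.91365 g

272.91365 g


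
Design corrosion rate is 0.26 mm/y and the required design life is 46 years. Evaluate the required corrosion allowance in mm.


Corrosion allowance = CR × design life
CA = 0.26 * 46 = 11.96 mm

11.96 mm


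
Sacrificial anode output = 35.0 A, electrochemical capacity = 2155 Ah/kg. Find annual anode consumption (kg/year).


Annual consumption = current * hours per year / capacity
Rate = 35.0 * 8760 / 2155 = 142.3 kg/year

142.3 kg/year


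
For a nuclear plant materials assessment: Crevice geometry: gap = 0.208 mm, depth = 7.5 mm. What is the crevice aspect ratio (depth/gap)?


Aspect ratio = depth / gap
Ratio = 7.5 / 0.208 = 36.1

36.1


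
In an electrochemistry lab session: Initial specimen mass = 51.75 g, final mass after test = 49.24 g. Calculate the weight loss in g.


Weight loss = initial − final
WL = 51.75 − 49.24 = 2.51 g

2.51 g


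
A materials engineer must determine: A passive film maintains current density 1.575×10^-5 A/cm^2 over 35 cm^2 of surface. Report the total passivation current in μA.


I = i_pass * A, then convert A → μA (×10^6)
I = 1.575×10^-5 * 35 * 10^6 = 551.25 μA

551.25 μA


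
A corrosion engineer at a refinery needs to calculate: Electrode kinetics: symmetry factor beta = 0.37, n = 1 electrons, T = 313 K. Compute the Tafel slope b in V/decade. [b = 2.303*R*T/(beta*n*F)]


Apply the Tafel slope relation: b = 2.303*R*T/(beta*n*F)
Numerator: 2.303 * 8.314 * 313 = 5993.06
Denominator: 0.37 * 1 * 96485 = 35699.45
b = 5993.06 / 35699.45 = 0.168 V/decade

0.168 V/decade


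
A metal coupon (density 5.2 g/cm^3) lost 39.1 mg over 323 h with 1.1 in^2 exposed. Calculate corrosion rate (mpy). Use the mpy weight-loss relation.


Apply the mpy weight-loss relation: CR = 534 * W / (D * A * T)
Numerator: 534 * 39.1 = 20879.4
Denominator: 5.2 * 1.1 * 323 = 1847.56
CR = 20879.4 / 1847.56 = 11.30107 mpy

11.30107 mpy


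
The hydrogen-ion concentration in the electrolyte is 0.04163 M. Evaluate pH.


pH = −log10[H+]
pH = −log10(0.04163) = 1.38

1.38


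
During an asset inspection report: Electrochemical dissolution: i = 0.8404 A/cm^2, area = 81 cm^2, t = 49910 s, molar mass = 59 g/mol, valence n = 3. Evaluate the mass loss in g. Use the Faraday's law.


Apply Faraday's law: m = i*A*t*M / (n*F)
Total charge passed Q = i*A*t = 0.8404*81*49910 = 3397493.484 C
m = Q*M/(n*F) = 3397493.484*59/(3*96485) = 692.5156 g

692.5156 g


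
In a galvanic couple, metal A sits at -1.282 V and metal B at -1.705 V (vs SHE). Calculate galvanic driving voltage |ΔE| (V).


Driving voltage is the absolute potential difference.
|ΔE| = |-1.282 − (-1.705)| = 0.423 V

0.423 V


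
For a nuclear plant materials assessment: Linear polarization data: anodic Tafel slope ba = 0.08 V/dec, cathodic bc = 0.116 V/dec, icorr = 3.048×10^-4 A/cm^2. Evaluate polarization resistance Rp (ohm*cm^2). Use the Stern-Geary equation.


Apply the Stern-Geary equation: Rp = ba*bc / (2.303*icorr*(ba+bc))
ba*bc = 0.08*0.116 = 0.00928
ba+bc = 0.196; 2.303*icorr*(ba+bc) = 2.303*3.048×10^-4*0.196 = 1.3758306×10^-4
Rp = 0.00928 / 1.3758306×10^-4 = 67.5 ohm*cm^2

67.5 ohm*cm^2


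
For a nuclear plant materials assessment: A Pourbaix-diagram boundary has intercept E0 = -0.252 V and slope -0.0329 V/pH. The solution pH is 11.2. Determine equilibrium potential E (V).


Apply the Pourbaix line equation: E = E0 + slope*pH
E = -0.252 + (-0.0329)*11.2 = -0.252 + (-0.36848) = -0.62048 V
Rounded to 4 decimal places: E = -0.6205 V

-0.6205 V


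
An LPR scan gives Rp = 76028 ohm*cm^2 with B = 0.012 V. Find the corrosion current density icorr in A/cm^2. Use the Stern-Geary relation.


Apply the Stern-Geary relation: icorr = B / Rp
icorr = 0.012 / 76028 = 1.578×10^-7 A/cm^2

1.578×10^-7 A/cm^2


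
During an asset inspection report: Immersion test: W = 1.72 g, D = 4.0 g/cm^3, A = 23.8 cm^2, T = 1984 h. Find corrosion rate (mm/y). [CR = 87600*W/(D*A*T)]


Apply the mm/y weight-loss relation: CR = 87600 * W / (D * A * T)
Numerator: 87600 * 1.72 = 150672.0
Denominator: 4.0 * 23.8 * 1984 = 188876.8
CR = 150672.0 / 188876.8 = 0.7977 mm/y

0.7977 mm/y


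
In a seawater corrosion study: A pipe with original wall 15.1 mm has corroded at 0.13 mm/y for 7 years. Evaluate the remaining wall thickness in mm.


Remaining wall = original − CR × time
t = 15.1 − 0.13*7 = 15.1 − 0.91 = 14.19 mm

14.19 mm


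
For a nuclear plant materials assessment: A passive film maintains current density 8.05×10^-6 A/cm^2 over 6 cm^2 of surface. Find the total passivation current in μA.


I = i_pass * A, then convert A → μA (×10^6)
I = 8.05×10^-6 * 6 * 10^6 = 48.3 μA

48.3 μA


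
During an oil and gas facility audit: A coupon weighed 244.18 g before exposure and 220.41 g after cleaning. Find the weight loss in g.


Weight loss = initial − final
WL = 244.18 − 220.41 = 23.77 g

23.77 g


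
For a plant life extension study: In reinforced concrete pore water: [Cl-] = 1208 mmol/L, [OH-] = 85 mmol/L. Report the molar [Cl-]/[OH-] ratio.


Threshold parameter = [Cl-] / [OH-] (molar basis; both in mmol/L, so units cancel)
Ratio = 1208 / 85 = 14.21

14.21


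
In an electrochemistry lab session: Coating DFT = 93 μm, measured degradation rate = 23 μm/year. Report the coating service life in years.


Service life = thickness / degradation rate
Life = 93 / 23 = 4.0 years

4.0 years


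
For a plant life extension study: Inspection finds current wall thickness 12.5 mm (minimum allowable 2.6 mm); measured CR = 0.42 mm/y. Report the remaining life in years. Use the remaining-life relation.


Apply the remaining-life relation: RL = (t_current − t_min) / CR
RL = (12.5 − 2.6) / 0.42 = 9.9 / 0.42 = 23.6 years

23.6 years


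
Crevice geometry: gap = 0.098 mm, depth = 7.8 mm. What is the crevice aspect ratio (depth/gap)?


Aspect ratio = depth / gap
Ratio = 7.8 / 0.098 = 79.6

79.6


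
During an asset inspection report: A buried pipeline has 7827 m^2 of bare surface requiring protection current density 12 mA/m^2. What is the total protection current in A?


I = area * current density, then convert mA → A (÷1000)
I = 7827 * 12 / 1000 = 93.92 A

93.92 A


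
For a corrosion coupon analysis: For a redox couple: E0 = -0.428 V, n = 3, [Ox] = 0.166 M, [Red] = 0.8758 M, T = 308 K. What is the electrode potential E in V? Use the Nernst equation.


Apply the Nernst equation: E = E0 + (RT/nF)*ln([Ox]/[Red])
Step 1: RT/nF = 8.314*308/(3*96485) = 0.00884667 V
Step 2: [Ox]/[Red] = 0.166/0.8758 = 0.189541
Step 3: ln(0.189541) = -1.66315
Step 4: correction = 0.00884667 * -1.66315 = -0.015 V
E = -0.428 + -0.015 = -0.443 V

-0.443 V


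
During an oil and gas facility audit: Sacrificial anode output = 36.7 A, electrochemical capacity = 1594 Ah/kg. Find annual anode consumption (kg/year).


Annual consumption = current * hours per year / capacity
Rate = 36.7 * 8760 / 1594 = 201.7 kg/year

201.7 kg/year


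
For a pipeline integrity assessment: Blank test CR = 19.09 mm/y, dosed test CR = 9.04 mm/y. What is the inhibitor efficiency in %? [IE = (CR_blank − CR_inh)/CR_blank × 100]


Apply the inhibitor-efficiency definition: IE = (CR_blank − CR_inh)/CR_blank × 100
IE = (19.09 − 9.04) / 19.09 × 100
IE = 10.05 / 19.09 × 100 = 52.6 %

52.6 %


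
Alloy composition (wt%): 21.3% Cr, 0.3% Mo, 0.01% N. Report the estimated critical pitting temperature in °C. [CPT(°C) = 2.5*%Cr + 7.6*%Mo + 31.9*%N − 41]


Apply the ASTM G48 empirical CPT estimate: CPT(°C) = 2.5*%Cr + 7.6*%Mo + 31.9*%N − 41
2.5*21.3 = 53.25; 7.6*0.3 = 2.28; 31.9*0.01 = 0.319
CPT = 53.25 + 2.28 + 0.319 − 41 = 14.849 °C
Rounded to 0.1 °C: CPT ≈ 14.8 °C

14.8 °C


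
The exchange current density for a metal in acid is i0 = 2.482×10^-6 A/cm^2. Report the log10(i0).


i0 = 2.482×10^-6 A/cm^2
log10(i0) = -5.605

-5.605


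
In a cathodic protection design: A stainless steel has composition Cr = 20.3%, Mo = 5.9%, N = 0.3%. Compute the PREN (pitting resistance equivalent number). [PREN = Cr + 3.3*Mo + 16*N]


Apply the PREN formula: PREN = Cr + 3.3*Mo + 16*N
PREN = 20.3 + 3.3*5.9 + 16*0.3
PREN = 20.3 + 19.47 + 4.8 = 44.57

44.57


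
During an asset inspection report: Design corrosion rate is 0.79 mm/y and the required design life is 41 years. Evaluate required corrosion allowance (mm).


Corrosion allowance = CR × design life
CA = 0.79 * 41 = 32.39 mm

32.39 mm


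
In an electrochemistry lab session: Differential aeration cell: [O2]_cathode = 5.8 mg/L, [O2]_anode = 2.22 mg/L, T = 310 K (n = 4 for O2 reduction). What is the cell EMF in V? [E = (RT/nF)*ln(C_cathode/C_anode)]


Apply the Nernst concentration-cell relation: E = (RT/nF)*ln(C_cathode/C_anode)
RT/nF = 8.314*310/(4*96485) = 0.00667808 V
ln(5.8/2.22) = 0.96035
E = 0.00667808 * 0.96035 = 0.00641 V

0.00641 V


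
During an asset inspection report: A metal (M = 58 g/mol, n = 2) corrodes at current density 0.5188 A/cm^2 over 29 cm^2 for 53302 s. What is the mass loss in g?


Apply Faraday's law: m = i*A*t*M / (n*F)
Total charge passed Q = i*A*t = 0.5188*29*53302 = 801939.2504 C
m = Q*M/(n*F) = 801939.2504*58/(2*96485) = 241.03475 g

241.03475 g


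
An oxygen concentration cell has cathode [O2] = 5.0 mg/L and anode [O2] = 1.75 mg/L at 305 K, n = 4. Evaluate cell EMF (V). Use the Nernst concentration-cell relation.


Apply the Nernst concentration-cell relation: E = (RT/nF)*ln(C_cathode/C_anode)
RT/nF = 8.314*305/(4*96485) = 0.00657037 V
ln(5.0/1.75) = 1.04982
E = 0.00657037 * 1.04982 = 0.0069 V

0.0069 V


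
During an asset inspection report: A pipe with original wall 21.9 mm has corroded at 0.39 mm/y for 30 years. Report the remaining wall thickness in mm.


Remaining wall = original − CR × time
t = 21.9 − 0.39*30 = 21.9 − 11.7 = 10.2 mm

10.2 mm


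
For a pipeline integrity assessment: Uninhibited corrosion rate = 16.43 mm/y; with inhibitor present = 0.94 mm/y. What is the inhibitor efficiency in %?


Apply the inhibitor-efficiency definition: IE = (CR_blank − CR_inh)/CR_blank × 100
IE = (16.43 − 0.94) / 16.43 × 100
IE = 15.49 / 16.43 × 100 = 94.3 %

94.3 %


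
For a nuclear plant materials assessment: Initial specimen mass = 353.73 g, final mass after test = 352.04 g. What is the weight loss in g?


Weight loss = initial − final
WL = 353.73 − 352.04 = 1.69 g

1.69 g


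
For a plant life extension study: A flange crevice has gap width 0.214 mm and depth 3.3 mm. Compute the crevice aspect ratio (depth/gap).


Aspect ratio = depth / gap
Ratio = 3.3 / 0.214 = 15.4

15.4


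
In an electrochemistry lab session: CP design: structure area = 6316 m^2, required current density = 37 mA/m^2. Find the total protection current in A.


I = area * current density, then convert mA → A (÷1000)
I = 6316 * 37 / 1000 = 233.69 A

233.69 A


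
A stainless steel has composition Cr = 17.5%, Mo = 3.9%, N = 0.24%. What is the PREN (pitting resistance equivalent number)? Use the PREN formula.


Apply the PREN formula: PREN = Cr + 3.3*Mo + 16*N
PREN = 17.5 + 3.3*3.9 + 16*0.24
PREN = 17.5 + 12.87 + 3.84 = 34.21

34.21


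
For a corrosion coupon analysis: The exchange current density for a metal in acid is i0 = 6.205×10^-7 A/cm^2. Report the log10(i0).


i0 = 6.205×10^-7 A/cm^2
log10(i0) = -6.207

-6.207


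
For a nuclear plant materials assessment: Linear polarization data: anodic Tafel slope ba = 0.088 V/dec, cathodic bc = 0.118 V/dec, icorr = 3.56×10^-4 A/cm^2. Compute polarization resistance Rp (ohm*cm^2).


Apply the Stern-Geary equation: Rp = ba*bc / (2.303*icorr*(ba+bc))
ba*bc = 0.088*0.118 = 0.010384
ba+bc = 0.206; 2.303*icorr*(ba+bc) = 2.303*3.56×10^-4*0.206 = 1.6889281×10^-4
Rp = 0.010384 / 1.6889281×10^-4 = 61.48 ohm*cm^2

61.48 ohm*cm^2


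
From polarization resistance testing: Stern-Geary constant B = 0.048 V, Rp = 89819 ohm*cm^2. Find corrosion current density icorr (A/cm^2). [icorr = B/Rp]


Apply the Stern-Geary relation: icorr = B / Rp
icorr = 0.048 / 89819 = 5.344×10^-7 A/cm^2

5.344×10^-7 A/cm^2


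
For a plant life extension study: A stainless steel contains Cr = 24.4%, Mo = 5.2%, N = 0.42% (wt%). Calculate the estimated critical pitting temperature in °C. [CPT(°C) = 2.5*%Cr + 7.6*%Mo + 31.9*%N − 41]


Apply the ASTM G48 empirical CPT estimate: CPT(°C) = 2.5*%Cr + 7.6*%Mo + 31.9*%N − 41
2.5*24.4 = 61; 7.6*5.2 = 39.52; 31.9*0.42 = 13.398
CPT = 61 + 39.52 + 13.398 − 41 = 72.918 °C
Rounded to 0.1 °C: CPT ≈ 72.9 °C

72.9 °C


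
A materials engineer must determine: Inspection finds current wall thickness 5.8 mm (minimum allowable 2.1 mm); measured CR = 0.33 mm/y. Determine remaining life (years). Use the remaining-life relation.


Apply the remaining-life relation: RL = (t_current − t_min) / CR
RL = (5.8 − 2.1) / 0.33 = 3.7 / 0.33 = 11.2 years

11.2 years


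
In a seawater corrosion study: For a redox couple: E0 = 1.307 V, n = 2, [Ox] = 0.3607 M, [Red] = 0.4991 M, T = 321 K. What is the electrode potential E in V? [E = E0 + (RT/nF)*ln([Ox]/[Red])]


Apply the Nernst equation: E = E0 + (RT/nF)*ln([Ox]/[Red])
Step 1: RT/nF = 8.314*321/(2*96485) = 0.0138301 V
Step 2: [Ox]/[Red] = 0.3607/0.4991 = 0.722701
Step 3: ln(0.722701) = -0.32476
Step 4: correction = 0.0138301 * -0.32476 = -0.004 V
E = 1.307 + -0.004 = 1.303 V

1.303 V


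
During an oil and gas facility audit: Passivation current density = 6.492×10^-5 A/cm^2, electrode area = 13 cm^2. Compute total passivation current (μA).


I = i_pass * A, then convert A → μA (×10^6)
I = 6.492×10^-5 * 13 * 10^6 = 843.96 μA

843.96 μA


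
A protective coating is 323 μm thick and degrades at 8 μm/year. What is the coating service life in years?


Service life = thickness / degradation rate
Life = 323 / 8 = 40.4 years

40.4 years


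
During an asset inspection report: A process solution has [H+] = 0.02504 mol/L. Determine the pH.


pH = −log10[H+]
pH = −log10(0.02504) = 1.6

1.6


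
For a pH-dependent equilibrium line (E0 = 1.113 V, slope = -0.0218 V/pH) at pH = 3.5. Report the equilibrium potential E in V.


Apply the Pourbaix line equation: E = E0 + slope*pH
E = 1.113 + (-0.0218)*3.5 = 1.113 + (-0.0763) = 1.0367 V
Rounded to 4 decimal places: E = 1.0367 V

1.0367 V


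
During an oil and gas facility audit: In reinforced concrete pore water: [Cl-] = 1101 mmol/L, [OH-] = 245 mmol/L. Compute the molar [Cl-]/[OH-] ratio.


Threshold parameter = [Cl-] / [OH-] (molar basis; both in mmol/L, so units cancel)
Ratio = 1101 / 245 = 4.49

4.49


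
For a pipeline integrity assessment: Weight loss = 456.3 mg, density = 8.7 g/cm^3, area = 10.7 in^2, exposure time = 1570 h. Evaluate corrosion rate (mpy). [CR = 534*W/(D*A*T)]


Apply the mpy weight-loss relation: CR = 534 * W / (D * A * T)
Numerator: 534 * 456.3 = 243664.2
Denominator: 8.7 * 10.7 * 1570 = 146151.3
CR = 243664.2 / 146151.3 = 1.667 mpy

1.667 mpy


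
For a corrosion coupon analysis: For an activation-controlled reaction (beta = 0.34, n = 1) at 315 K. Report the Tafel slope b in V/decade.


Apply the Tafel slope relation: b = 2.303*R*T/(beta*n*F)
Numerator: 2.303 * 8.314 * 315 = 6031.35
Denominator: 0.34 * 1 * 96485 = 32804.9
b = 6031.35 / 32804.9 = 0.184 V/decade

0.184 V/decade


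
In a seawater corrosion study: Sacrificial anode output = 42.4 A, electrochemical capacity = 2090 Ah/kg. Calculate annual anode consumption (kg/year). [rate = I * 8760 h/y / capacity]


Annual consumption = current * hours per year / capacity
Rate = 42.4 * 8760 / 2090 = 177.7 kg/year

177.7 kg/year


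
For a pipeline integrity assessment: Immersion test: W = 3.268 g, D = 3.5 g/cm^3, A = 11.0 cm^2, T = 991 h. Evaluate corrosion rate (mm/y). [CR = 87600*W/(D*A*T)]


Apply the mm/y weight-loss relation: CR = 87600 * W / (D * A * T)
Numerator: 87600 * 3.268 = 286276.8
Denominator: 3.5 * 11.0 * 991 = 38153.5
CR = 286276.8 / 38153.5 = 7.5033 mm/y

7.5033 mm/y


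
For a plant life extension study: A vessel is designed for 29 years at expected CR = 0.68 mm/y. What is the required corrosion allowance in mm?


Corrosion allowance = CR × design life
CA = 0.68 * 29 = 19.72 mm

19.72 mm


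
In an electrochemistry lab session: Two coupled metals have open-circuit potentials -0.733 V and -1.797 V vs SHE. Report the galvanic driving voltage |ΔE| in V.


Driving voltage is the absolute potential difference.
|ΔE| = |-0.733 − (-1.797)| = 1.064 V

1.064 V


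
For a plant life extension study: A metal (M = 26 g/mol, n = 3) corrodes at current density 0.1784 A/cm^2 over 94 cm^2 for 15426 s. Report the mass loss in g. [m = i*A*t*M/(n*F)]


Apply Faraday's law: m = i*A*t*M / (n*F)
Total charge passed Q = i*A*t = 0.1784*94*15426 = 258687.8496 C
m = Q*M/(n*F) = 258687.8496*26/(3*96485) = 23.236 g

23.236 g


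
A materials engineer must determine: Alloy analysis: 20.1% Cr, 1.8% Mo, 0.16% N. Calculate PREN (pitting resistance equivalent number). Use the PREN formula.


Apply the PREN formula: PREN = Cr + 3.3*Mo + 16*N
PREN = 20.1 + 3.3*1.8 + 16*0.16
PREN = 20.1 + 5.94 + 2.56 = 28.6

28.6


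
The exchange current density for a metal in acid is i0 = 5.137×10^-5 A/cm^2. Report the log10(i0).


i0 = 5.137×10^-5 A/cm^2
log10(i0) = -4.289

-4.289


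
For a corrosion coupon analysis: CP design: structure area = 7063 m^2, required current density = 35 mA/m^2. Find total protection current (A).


I = area * current density, then convert mA → A (÷1000)
I = 7063 * 35 / 1000 = 247.21 A

247.21 A


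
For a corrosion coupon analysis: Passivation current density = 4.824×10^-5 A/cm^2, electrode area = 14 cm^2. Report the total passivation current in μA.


I = i_pass * A, then convert A → μA (×10^6)
I = 4.824×10^-5 * 14 * 10^6 = 675.36 μA

675.36 μA


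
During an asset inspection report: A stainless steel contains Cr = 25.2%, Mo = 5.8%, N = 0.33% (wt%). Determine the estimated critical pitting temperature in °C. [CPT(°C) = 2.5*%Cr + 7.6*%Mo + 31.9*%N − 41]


Apply the ASTM G48 empirical CPT estimate: CPT(°C) = 2.5*%Cr + 7.6*%Mo + 31.9*%N − 41
2.5*25.2 = 63; 7.6*5.8 = 44.08; 31.9*0.33 = 10.527
CPT = 63 + 44.08 + 10.527 − 41 = 76.607 °C
Rounded to 0.1 °C: CPT ≈ 76.6 °C

76.6 °C


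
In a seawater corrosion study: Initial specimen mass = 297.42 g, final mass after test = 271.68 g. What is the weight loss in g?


Weight loss = initial − final
WL = 297.42 − 271.68 = 25.74 g

25.74 g


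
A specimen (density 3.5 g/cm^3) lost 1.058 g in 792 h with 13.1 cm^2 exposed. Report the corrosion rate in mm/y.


Apply the mm/y weight-loss relation: CR = 87600 * W / (D * A * T)
Numerator: 87600 * 1.058 = 92680.8
Denominator: 3.5 * 13.1 * 792 = 36313.2
CR = 92680.8 / 36313.2 = 2.552262 mm/y

2.552262 mm/y


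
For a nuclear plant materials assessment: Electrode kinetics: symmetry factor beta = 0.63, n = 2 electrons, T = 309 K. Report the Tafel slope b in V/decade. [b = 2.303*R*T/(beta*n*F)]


Apply the Tafel slope relation: b = 2.303*R*T/(beta*n*F)
Numerator: 2.303 * 8.314 * 309 = 5916.47
Denominator: 0.63 * 2 * 96485 = 121571.1
b = 5916.47 / 121571.1 = 0.049 V/decade

0.049 V/decade


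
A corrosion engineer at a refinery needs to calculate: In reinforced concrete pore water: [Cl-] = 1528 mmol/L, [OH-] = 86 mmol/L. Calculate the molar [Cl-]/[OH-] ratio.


Threshold parameter = [Cl-] / [OH-] (molar basis; both in mmol/L, so units cancel)
Ratio = 1528 / 86 = 17.77

17.77


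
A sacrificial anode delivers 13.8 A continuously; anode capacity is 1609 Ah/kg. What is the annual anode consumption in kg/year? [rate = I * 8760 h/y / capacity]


Annual consumption = current * hours per year / capacity
Rate = 13.8 * 8760 / 1609 = 75.1 kg/year

75.1 kg/year


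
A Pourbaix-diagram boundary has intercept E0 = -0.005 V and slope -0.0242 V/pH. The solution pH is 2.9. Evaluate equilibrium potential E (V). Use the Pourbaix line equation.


Apply the Pourbaix line equation: E = E0 + slope*pH
E = -0.005 + (-0.0242)*2.9 = -0.005 + (-0.07018) = -0.07518 V
Rounded to 4 decimal places: E = -0.0752 V

-0.0752 V


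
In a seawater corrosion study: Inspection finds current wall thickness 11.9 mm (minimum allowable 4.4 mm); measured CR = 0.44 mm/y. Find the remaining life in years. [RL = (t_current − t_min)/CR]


Apply the remaining-life relation: RL = (t_current − t_min) / CR
RL = (11.9 − 4.4) / 0.44 = 7.5 / 0.44 = 17.0 years

17.0 years


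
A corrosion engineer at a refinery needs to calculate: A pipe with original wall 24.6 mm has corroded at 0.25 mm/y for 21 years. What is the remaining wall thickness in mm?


Remaining wall = original − CR × time
t = 24.6 − 0.25*21 = 24.6 − 5.25 = 19.35 mm

19.35 mm


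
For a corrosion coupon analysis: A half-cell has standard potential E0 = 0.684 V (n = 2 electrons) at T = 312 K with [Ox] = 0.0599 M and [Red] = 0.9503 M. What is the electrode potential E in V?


Apply the Nernst equation: E = E0 + (RT/nF)*ln([Ox]/[Red])
Step 1: RT/nF = 8.314*312/(2*96485) = 0.01344234 V
Step 2: [Ox]/[Red] = 0.0599/0.9503 = 0.063033
Step 3: ln(0.063033) = -2.764097
Step 4: correction = 0.01344234 * -2.764097 = -0.037 V
E = 0.684 + -0.037 = 0.647 V

0.647 V


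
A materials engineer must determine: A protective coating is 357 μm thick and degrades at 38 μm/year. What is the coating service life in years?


Service life = thickness / degradation rate
Life = 357 / 38 = 9.4 years

9.4 years


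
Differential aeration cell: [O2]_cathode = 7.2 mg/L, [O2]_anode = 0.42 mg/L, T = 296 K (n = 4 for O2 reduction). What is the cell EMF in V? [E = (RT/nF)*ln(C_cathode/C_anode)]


Apply the Nernst concentration-cell relation: E = (RT/nF)*ln(C_cathode/C_anode)
RT/nF = 8.314*296/(4*96485) = 0.00637649 V
ln(7.2/0.42) = 2.84158
E = 0.00637649 * 2.84158 = 0.01812 V

0.01812 V


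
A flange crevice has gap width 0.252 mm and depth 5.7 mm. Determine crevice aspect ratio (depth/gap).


Aspect ratio = depth / gap
Ratio = 5.7 / 0.252 = 22.6

22.6


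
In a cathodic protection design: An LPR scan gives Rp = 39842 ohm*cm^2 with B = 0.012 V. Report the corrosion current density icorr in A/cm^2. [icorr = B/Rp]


Apply the Stern-Geary relation: icorr = B / Rp
icorr = 0.012 / 39842 = 3.012×10^-7 A/cm^2

3.012×10^-7 A/cm^2


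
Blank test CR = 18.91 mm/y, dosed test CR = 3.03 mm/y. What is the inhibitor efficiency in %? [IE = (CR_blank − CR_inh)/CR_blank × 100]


Apply the inhibitor-efficiency definition: IE = (CR_blank − CR_inh)/CR_blank × 100
IE = (18.91 − 3.03) / 18.91 × 100
IE = 15.88 / 18.91 × 100 = 84.0 %

84.0 %


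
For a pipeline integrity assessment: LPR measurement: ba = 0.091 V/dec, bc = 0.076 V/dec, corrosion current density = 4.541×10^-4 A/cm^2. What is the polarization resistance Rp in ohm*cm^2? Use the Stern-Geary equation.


Apply the Stern-Geary equation: Rp = ba*bc / (2.303*icorr*(ba+bc))
ba*bc = 0.091*0.076 = 0.006916
ba+bc = 0.167; 2.303*icorr*(ba+bc) = 2.303*4.541×10^-4*0.167 = 1.7464731×10^-4
Rp = 0.006916 / 1.7464731×10^-4 = 39.6 ohm*cm^2

39.6 ohm*cm^2


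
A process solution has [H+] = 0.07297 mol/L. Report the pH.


pH = −log10[H+]
pH = −log10(0.07297) = 1.14

1.14


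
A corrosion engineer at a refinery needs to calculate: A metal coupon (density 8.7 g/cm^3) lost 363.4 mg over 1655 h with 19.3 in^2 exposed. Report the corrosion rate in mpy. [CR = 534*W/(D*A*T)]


Apply the mpy weight-loss relation: CR = 534 * W / (D * A * T)
Numerator: 534 * 363.4 = 194055.6
Denominator: 8.7 * 19.3 * 1655 = 277891.05
CR = 194055.6 / 277891.05 = 0.6983 mpy

0.6983 mpy


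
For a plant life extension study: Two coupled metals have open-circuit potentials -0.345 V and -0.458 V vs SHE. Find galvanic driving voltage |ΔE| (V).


Driving voltage is the absolute potential difference.
|ΔE| = |-0.345 − (-0.458)| = 0.113 V

0.113 V


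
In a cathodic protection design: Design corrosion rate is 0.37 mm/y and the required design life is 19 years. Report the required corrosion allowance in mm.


Corrosion allowance = CR × design life
CA = 0.37 * 19 = 7.03 mm

7.03 mm


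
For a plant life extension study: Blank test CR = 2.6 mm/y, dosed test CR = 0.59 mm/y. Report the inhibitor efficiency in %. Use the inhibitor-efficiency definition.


Apply the inhibitor-efficiency definition: IE = (CR_blank − CR_inh)/CR_blank × 100
IE = (2.6 − 0.59) / 2.6 × 100
IE = 2.01 / 2.6 × 100 = 77.3 %

77.3 %


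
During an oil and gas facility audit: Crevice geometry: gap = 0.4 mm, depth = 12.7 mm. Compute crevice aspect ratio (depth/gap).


Aspect ratio = depth / gap
Ratio = 12.7 / 0.4 = 31.8

31.8


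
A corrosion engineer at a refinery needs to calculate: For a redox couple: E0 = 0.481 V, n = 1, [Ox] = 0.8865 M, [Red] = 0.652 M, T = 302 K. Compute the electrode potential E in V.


Apply the Nernst equation: E = E0 + (RT/nF)*ln([Ox]/[Red])
Step 1: RT/nF = 8.314*302/(1*96485) = 0.02602299 V
Step 2: [Ox]/[Red] = 0.8865/0.652 = 1.359663
Step 3: ln(1.359663) = 0.307237
Step 4: correction = 0.02602299 * 0.307237 = 0.008 V
E = 0.481 + 0.008 = 0.489 V

0.489 V


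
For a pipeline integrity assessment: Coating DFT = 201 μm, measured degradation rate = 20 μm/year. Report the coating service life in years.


Service life = thickness / degradation rate
Life = 201 / 20 = 10.1 years

10.1 years


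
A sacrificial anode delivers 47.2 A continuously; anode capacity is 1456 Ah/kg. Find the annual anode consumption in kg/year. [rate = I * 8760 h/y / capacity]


Annual consumption = current * hours per year / capacity
Rate = 47.2 * 8760 / 1456 = 284.0 kg/year

284.0 kg/year


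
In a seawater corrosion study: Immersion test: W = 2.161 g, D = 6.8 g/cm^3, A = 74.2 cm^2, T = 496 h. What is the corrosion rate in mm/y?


Apply the mm/y weight-loss relation: CR = 87600 * W / (D * A * T)
Numerator: 87600 * 2.161 = 189303.6
Denominator: 6.8 * 74.2 * 496 = 250261.76
CR = 189303.6 / 250261.76 = 0.75642 mm/y

0.75642 mm/y


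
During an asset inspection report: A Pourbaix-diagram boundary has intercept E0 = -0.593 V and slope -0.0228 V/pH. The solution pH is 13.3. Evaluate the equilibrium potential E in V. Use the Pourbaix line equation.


Apply the Pourbaix line equation: E = E0 + slope*pH
E = -0.593 + (-0.0228)*13.3 = -0.593 + (-0.30324) = -0.89624 V
Rounded to 4 decimal places: E = -0.8962 V

-0.8962 V


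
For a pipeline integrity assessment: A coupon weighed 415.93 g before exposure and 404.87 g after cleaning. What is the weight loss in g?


Weight loss = initial − final
WL = 415.93 − 404.87 = 11.06 g

11.06 g


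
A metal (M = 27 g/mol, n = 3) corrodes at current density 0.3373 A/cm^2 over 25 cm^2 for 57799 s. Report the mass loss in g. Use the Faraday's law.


Apply Faraday's law: m = i*A*t*M / (n*F)
Total charge passed Q = i*A*t = 0.3373*25*57799 = 487390.0675 C
m = Q*M/(n*F) = 487390.0675*27/(3*96485) = 45.463 g

45.463 g


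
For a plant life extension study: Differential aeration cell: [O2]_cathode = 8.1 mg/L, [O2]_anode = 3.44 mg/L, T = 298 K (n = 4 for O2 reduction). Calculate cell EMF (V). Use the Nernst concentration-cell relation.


Apply the Nernst concentration-cell relation: E = (RT/nF)*ln(C_cathode/C_anode)
RT/nF = 8.314*298/(4*96485) = 0.00641958 V
ln(8.1/3.44) = 0.85639
E = 0.00641958 * 0.85639 = 0.0055 V

0.0055 V


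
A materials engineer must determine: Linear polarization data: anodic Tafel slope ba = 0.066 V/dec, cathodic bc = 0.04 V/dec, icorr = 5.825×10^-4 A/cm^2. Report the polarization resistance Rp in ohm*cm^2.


Apply the Stern-Geary equation: Rp = ba*bc / (2.303*icorr*(ba+bc))
ba*bc = 0.066*0.04 = 0.00264
ba+bc = 0.106; 2.303*icorr*(ba+bc) = 2.303*5.825×10^-4*0.106 = 1.4219873×10^-4
Rp = 0.00264 / 1.4219873×10^-4 = 18.57 ohm*cm^2

18.57 ohm*cm^2


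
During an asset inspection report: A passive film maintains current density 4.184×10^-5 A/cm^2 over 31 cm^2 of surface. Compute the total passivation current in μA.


I = i_pass * A, then convert A → μA (×10^6)
I = 4.184×10^-5 * 31 * 10^6 = 1297.04 μA

1297.04 μA


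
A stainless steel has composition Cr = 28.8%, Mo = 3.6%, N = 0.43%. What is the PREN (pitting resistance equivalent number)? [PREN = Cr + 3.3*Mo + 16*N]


Apply the PREN formula: PREN = Cr + 3.3*Mo + 16*N
PREN = 28.8 + 3.3*3.6 + 16*0.43
PREN = 28.8 + 11.88 + 6.88 = 47.56

47.56


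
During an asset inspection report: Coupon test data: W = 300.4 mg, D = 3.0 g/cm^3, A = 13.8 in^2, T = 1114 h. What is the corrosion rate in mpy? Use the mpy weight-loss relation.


Apply the mpy weight-loss relation: CR = 534 * W / (D * A * T)
Numerator: 534 * 300.4 = 160413.6
Denominator: 3.0 * 13.8 * 1114 = 46119.6
CR = 160413.6 / 46119.6 = 3.4782 mpy

3.4782 mpy


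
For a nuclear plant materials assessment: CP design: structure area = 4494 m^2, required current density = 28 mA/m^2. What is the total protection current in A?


I = area * current density, then convert mA → A (÷1000)
I = 4494 * 28 / 1000 = 125.83 A

125.83 A


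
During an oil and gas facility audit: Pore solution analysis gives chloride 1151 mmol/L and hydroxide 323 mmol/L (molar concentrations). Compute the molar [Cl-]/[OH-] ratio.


Threshold parameter = [Cl-] / [OH-] (molar basis; both in mmol/L, so units cancel)
Ratio = 1151 / 323 = 3.56

3.56


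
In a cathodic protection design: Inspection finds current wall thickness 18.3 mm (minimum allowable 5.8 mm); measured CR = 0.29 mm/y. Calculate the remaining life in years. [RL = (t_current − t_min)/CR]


Apply the remaining-life relation: RL = (t_current − t_min) / CR
RL = (18.3 − 5.8) / 0.29 = 12.5 / 0.29 = 43.1 years

43.1 years


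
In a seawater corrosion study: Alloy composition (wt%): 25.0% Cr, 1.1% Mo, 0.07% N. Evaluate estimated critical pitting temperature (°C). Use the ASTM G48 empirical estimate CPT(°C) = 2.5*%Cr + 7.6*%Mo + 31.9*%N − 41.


Apply the ASTM G48 empirical CPT estimate: CPT(°C) = 2.5*%Cr + 7.6*%Mo + 31.9*%N − 41
2.5*25.0 = 62.5; 7.6*1.1 = 8.36; 31.9*0.07 = 2.233
CPT = 62.5 + 8.36 + 2.233 − 41 = 32.093 °C
Rounded to 0.1 °C: CPT ≈ 32.1 °C

32.1 °C


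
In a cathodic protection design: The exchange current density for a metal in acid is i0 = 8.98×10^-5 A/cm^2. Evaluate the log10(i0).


i0 = 8.98×10^-5 A/cm^2
log10(i0) = -4.047

-4.047


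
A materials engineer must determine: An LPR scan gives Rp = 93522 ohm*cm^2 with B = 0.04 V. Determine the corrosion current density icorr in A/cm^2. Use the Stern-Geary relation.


Apply the Stern-Geary relation: icorr = B / Rp
icorr = 0.04 / 93522 = 4.277×10^-7 A/cm^2

4.277×10^-7 A/cm^2


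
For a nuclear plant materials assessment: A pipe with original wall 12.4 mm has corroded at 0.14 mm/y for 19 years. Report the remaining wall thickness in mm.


Remaining wall = original − CR × time
t = 12.4 − 0.14*19 = 12.4 − 2.66 = 9.74 mm

9.74 mm


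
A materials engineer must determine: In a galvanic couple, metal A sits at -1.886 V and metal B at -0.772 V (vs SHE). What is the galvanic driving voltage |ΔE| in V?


Driving voltage is the absolute potential difference.
|ΔE| = |-1.886 − (-0.772)| = 1.114 V

1.114 V


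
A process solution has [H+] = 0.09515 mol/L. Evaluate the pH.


pH = −log10[H+]
pH = −log10(0.09515) = 1.02

1.02


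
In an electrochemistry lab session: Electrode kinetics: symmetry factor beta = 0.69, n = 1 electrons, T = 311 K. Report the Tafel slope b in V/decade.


Apply the Tafel slope relation: b = 2.303*R*T/(beta*n*F)
Numerator: 2.303 * 8.314 * 311 = 5954.76
Denominator: 0.69 * 1 * 96485 = 66574.65
b = 5954.76 / 66574.65 = 0.089 V/decade

0.089 V/decade


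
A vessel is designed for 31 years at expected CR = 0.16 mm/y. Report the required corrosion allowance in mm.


Corrosion allowance = CR × design life
CA = 0.16 * 31 = 4.96 mm

4.96 mm


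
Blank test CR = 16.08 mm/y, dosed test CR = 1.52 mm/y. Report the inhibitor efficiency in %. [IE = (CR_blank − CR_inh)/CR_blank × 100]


Apply the inhibitor-efficiency definition: IE = (CR_blank − CR_inh)/CR_blank × 100
IE = (16.08 − 1.52) / 16.08 × 100
IE = 14.56 / 16.08 × 100 = 90.5 %

90.5 %


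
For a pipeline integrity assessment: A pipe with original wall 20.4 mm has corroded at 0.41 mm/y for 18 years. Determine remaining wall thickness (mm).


Remaining wall = original − CR × time
t = 20.4 − 0.41*18 = 20.4 − 7.38 = 13.02 mm

13.02 mm


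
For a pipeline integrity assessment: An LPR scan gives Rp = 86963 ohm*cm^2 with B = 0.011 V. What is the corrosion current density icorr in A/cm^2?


Apply the Stern-Geary relation: icorr = B / Rp
icorr = 0.011 / 86963 = 1.265×10^-7 A/cm^2

1.265×10^-7 A/cm^2


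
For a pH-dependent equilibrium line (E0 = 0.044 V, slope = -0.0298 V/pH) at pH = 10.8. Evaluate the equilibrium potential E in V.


Apply the Pourbaix line equation: E = E0 + slope*pH
E = 0.044 + (-0.0298)*10.8 = 0.044 + (-0.32184) = -0.27784 V
Rounded to 3 decimal places: E = -0.278 V

-0.278 V


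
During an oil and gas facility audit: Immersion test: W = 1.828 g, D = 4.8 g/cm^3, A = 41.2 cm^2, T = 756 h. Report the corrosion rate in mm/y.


Apply the mm/y weight-loss relation: CR = 87600 * W / (D * A * T)
Numerator: 87600 * 1.828 = 160132.8
Denominator: 4.8 * 41.2 * 756 = 149506.56
CR = 160132.8 / 149506.56 = 1.07108 mm/y

1.07108 mm/y


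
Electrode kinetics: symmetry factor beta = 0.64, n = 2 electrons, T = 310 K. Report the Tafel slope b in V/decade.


Apply the Tafel slope relation: b = 2.303*R*T/(beta*n*F)
Numerator: 2.303 * 8.314 * 310 = 5935.61
Denominator: 0.64 * 2 * 96485 = 123500.8
b = 5935.61 / 123500.8 = 0.048 V/decade

0.048 V/decade


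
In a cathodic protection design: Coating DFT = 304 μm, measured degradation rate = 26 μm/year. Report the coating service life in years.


Service life = thickness / degradation rate
Life = 304 / 26 = 11.7 years

11.7 years


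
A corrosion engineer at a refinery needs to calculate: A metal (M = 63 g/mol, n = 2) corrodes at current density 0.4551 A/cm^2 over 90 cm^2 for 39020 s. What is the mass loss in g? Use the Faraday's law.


Apply Faraday's law: m = i*A*t*M / (n*F)
Total charge passed Q = i*A*t = 0.4551*90*39020 = 1598220.18 C
m = Q*M/(n*F) = 1598220.18*63/(2*96485) = 521.77992 g

521.77992 g


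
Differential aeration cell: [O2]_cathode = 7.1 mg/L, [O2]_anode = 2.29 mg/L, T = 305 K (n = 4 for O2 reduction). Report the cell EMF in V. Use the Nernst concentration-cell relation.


Apply the Nernst concentration-cell relation: E = (RT/nF)*ln(C_cathode/C_anode)
RT/nF = 8.314*305/(4*96485) = 0.00657037 V
ln(7.1/2.29) = 1.13154
E = 0.00657037 * 1.13154 = 0.00743 V

0.00743 V


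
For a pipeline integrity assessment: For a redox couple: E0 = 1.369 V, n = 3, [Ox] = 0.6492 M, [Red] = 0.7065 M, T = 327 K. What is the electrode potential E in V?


Apply the Nernst equation: E = E0 + (RT/nF)*ln([Ox]/[Red])
Step 1: RT/nF = 8.314*327/(3*96485) = 0.0093924 V
Step 2: [Ox]/[Red] = 0.6492/0.7065 = 0.918896
Step 3: ln(0.918896) = -0.084582
Step 4: correction = 0.0093924 * -0.084582 = -0.0008 V
E = 1.369 + -0.0008 = 1.3682 V

1.3682 V


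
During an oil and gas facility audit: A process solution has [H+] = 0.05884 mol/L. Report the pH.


pH = −log10[H+]
pH = −log10(0.05884) = 1.23

1.23


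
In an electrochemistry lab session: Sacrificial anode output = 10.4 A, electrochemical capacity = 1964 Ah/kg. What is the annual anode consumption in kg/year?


Annual consumption = current * hours per year / capacity
Rate = 10.4 * 8760 / 1964 = 46.4 kg/year

46.4 kg/year


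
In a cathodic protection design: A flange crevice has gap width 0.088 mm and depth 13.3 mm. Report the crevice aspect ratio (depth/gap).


Aspect ratio = depth / gap
Ratio = 13.3 / 0.088 = 151.1

151.1


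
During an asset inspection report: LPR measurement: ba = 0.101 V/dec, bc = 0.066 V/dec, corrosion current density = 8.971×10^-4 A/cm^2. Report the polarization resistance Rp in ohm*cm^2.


Apply the Stern-Geary equation: Rp = ba*bc / (2.303*icorr*(ba+bc))
ba*bc = 0.101*0.066 = 0.006666
ba+bc = 0.167; 2.303*icorr*(ba+bc) = 2.303*8.971×10^-4*0.167 = 3.4502556×10^-4
Rp = 0.006666 / 3.4502556×10^-4 = 19.3 ohm*cm^2

19.3 ohm*cm^2


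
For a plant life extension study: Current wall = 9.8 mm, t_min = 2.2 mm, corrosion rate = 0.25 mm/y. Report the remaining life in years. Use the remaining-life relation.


Apply the remaining-life relation: RL = (t_current − t_min) / CR
RL = (9.8 − 2.2) / 0.25 = 7.6 / 0.25 = 30.4 years

30.4 years


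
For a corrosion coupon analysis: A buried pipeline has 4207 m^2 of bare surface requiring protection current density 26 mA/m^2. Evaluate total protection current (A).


I = area * current density, then convert mA → A (÷1000)
I = 4207 * 26 / 1000 = 109.38 A

109.38 A


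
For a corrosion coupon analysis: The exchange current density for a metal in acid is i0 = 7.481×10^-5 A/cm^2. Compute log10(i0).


i0 = 7.481×10^-5 A/cm^2
log10(i0) = -4.126

-4.126


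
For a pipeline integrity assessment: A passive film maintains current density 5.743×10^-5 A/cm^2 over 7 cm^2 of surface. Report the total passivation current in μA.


I = i_pass * A, then convert A → μA (×10^6)
I = 5.743×10^-5 * 7 * 10^6 = 402.01 μA

402.01 μA


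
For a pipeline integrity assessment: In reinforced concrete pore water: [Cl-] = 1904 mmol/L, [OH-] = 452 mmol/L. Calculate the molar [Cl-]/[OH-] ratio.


Threshold parameter = [Cl-] / [OH-] (molar basis; both in mmol/L, so units cancel)
Ratio = 1904 / 452 = 4.21

4.21


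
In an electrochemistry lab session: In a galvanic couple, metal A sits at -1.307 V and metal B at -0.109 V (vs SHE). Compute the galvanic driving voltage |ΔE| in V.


Driving voltage is the absolute potential difference.
|ΔE| = |-1.307 − (-0.109)| = 1.198 V

1.198 V
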